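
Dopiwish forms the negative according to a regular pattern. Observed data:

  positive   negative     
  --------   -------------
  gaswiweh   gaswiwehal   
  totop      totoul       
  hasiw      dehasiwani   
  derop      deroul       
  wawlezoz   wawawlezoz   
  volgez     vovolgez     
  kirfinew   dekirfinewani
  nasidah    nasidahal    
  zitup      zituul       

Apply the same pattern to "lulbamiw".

"lulbamiw" ends in -w. The stems ending in -w (hasiw → dehasiwani, kirfinew → dekirfinewani) add de- … -ani around the stem.
The other patterns: stems ending in -p drop the final letter and add -ul; stems ending in -h add -al; stems ending in -z repeat the first consonant+vowel as a prefix.
So lulbamiw → delulbamiwani.

delulbamiwani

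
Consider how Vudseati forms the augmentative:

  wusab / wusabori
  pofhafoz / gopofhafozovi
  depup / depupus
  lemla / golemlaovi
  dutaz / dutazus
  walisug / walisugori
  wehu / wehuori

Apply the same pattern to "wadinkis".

pofhafoz and dutaz both end in -z yet inflect differently (gopofhafozovi, dutazus), so the final letter is not what conditions the rule; the first letter is.
"wadinkis" begins with w-. The stems beginning with w- (wehu → wehuori, wusab → wusabori, walisug → walisugori) add -ori.
The other patterns: stems beginning with l- or p- add go- … -ovi around the stem; stems beginning with d- add -us.
So wadinkis → wadinkisori.

wadinkisori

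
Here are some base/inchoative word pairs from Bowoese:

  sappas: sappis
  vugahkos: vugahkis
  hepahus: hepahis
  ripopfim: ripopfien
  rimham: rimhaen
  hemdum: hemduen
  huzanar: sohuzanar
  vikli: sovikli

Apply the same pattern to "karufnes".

karufnis

sappas and rimham both have last vowel 'a' yet inflect differently (sappis, rimhaen), so the last vowel is not what conditions the rule; the final letter is.
"karufnes" ends in -s. The stems ending in -s (sappas → sappis, vugahkos → vugahkis, hepahus → hepahis) change the last vowel to 'i'.
So karufnes → karufnis.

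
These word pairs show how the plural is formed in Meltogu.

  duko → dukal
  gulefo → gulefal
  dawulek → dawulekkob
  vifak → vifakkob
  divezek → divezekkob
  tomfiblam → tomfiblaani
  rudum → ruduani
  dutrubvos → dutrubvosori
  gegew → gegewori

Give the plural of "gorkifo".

gorkifal

vifak and tomfiblam both have last vowel 'a' yet inflect differently (vifakkob, tomfiblaani), so the last vowel is not what conditions the rule; the final letter is.
"gorkifo" ends in -o. The stems ending in -o (duko → dukal, gulefo → gulefal) drop the final letter and add -al.
So gorkifo → gorkifal.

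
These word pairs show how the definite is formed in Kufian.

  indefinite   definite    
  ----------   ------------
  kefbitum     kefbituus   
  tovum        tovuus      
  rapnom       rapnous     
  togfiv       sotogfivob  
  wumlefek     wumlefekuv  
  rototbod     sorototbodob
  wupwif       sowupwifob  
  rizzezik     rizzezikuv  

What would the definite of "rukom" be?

"rukom" ends in -m. The stems ending in -m (rapnom → rapnous, kefbitum → kefbituus, tovum → tovuus) drop the final letter and add -us.
The other patterns: stems ending in -k add -uv; stems ending in -d, -f or -v add so- … -ob around the stem.
So rukom → rukous.

rukous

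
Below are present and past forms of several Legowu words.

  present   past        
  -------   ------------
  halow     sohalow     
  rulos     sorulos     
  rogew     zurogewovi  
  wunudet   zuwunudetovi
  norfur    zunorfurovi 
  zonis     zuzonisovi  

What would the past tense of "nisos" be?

halow and rogew both end in -w yet inflect differently (sohalow, zurogewovi), so the final letter is not what conditions the rule; the last vowel is.
"nisos" has last vowel 'o'. The stems whose last vowel is 'o' (halow → sohalow, rulos → sorulos) add the prefix so-.
So nisos → sonisos.

sonisos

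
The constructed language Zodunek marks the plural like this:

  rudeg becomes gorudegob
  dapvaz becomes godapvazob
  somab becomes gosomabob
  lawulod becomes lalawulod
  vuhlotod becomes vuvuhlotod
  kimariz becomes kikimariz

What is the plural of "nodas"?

dapvaz and kimariz both end in -z yet inflect differently (godapvazob, kikimariz), so the final letter is not what conditions the rule; the number of vowels is.
"nodas" has 2 vowels. The stems with 2 vowels (rudeg → gorudegob, dapvaz → godapvazob, somab → gosomabob) add go- … -ob around the stem.
So nodas → gonodasob.

gonodasob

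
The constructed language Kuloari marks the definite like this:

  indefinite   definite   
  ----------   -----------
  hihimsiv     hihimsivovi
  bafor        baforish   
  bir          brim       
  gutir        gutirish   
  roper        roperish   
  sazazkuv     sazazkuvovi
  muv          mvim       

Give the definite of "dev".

bir and gutir both end in -r yet inflect differently (brim, gutirish), so the final letter is not what conditions the rule; the number of vowels is.
"dev" has 1 vowel. The stems with 1 vowel (muv → mvim, bir → brim) delete the last vowel and add -im.
The other patterns: stems with 2 vowels add -ish; stems with 3 vowels add -ovi.
So dev → dvim.

dvim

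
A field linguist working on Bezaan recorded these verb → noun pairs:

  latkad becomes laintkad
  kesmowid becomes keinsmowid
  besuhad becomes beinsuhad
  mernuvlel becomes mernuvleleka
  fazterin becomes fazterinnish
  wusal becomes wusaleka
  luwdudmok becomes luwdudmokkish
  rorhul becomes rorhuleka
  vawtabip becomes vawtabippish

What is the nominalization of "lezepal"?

wusal and latkad both have last vowel 'a' yet inflect differently (wusaleka, laintkad), so the last vowel is not what conditions the rule; the final letter is.
"lezepal" ends in -l. The stems ending in -l (rorhul → rorhuleka, wusal → wusaleka, mernuvlel → mernuvleleka) add -eka.
So lezepal → lezepaleka.

lezepaleka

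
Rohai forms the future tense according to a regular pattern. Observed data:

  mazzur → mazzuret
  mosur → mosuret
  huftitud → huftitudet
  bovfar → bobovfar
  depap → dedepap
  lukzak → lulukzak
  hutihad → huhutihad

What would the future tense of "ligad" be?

"ligad" has last vowel 'a'. The stems whose last vowel is 'a' (bovfar → bobovfar, depap → dedepap, lukzak → lulukzak) repeat the first consonant+vowel as a prefix.
The other pattern: stems whose last vowel is 'u' add -et.
So ligad → liligad.

liligad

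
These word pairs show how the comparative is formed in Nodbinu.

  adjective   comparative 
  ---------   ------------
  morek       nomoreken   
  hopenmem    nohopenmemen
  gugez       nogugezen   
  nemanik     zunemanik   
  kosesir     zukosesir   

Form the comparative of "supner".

morek and nemanik both end in -k yet inflect differently (nomoreken, zunemanik), so the final letter is not what conditions the rule; the last vowel is.
"supner" has last vowel 'e'. The stems whose last vowel is 'e' (morek → nomoreken, hopenmem → nohopenmemen, gugez → nogugezen) add no- … -en around the stem.
So supner → nosupneren.

nosupneren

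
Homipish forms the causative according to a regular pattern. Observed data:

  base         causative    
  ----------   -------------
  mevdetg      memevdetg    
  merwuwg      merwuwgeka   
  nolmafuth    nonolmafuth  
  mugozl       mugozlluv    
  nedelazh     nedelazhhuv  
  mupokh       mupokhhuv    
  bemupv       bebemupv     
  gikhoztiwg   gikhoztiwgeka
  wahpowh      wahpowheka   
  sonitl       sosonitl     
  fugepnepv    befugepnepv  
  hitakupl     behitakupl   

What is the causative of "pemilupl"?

"pemilupl" has second-to-last letter 'p'. The stems whose second-to-last letter is 'p' (hitakupl → behitakupl, fugepnepv → befugepnepv, bemupv → bebemupv) add the prefix be-.
The other patterns: stems whose second-to-last letter is 't' repeat the first consonant+vowel as a prefix; stems whose second-to-last letter is 'w' add -eka; stems whose second-to-last letter is 'k' or 'z' double the final consonant and add -uv.
So pemilupl → bepemilupl.

bepemilupl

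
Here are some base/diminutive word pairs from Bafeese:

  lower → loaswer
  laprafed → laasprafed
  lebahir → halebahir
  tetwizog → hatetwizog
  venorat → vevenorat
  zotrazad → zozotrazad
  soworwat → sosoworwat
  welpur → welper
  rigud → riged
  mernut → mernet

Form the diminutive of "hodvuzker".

"hodvuzker" has last vowel 'e'. The stems whose last vowel is 'e' (lower → loaswer, laprafed → laasprafed) insert -as- after the first vowel.
So hodvuzker → hoasdvuzker.

hoasdvuzker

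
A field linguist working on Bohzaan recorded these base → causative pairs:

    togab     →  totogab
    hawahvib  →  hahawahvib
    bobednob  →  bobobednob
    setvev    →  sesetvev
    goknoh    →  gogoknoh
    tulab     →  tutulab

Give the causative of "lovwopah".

lolovwopah

Every pair shown (togab → totogab, hawahvib → hahawahvib, bobednob → bobobednob, …) follows the same rule: repeat the first consonant+vowel as a prefix.
So lovwopah → lolovwopah.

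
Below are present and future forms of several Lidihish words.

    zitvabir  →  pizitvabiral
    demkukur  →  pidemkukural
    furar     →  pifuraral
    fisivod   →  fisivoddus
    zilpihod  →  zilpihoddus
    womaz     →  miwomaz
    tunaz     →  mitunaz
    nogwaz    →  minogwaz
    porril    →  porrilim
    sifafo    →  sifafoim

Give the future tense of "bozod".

"bozod" ends in -d. The stems ending in -d (fisivod → fisivoddus, zilpihod → zilpihoddus) double the final consonant and add -us.
So bozod → bozoddus.

bozoddus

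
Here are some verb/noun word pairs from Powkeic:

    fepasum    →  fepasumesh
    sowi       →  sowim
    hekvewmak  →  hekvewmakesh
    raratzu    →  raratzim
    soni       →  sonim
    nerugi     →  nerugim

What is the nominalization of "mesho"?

raratzu and fepasum both have last vowel 'u' yet inflect differently (raratzim, fepasumesh), so the last vowel is not what conditions the rule; whether the stem ends in a vowel or a consonant is.
"mesho" ends in a vowel. The stems ending in a vowel (raratzu → raratzim, sowi → sowim, nerugi → nerugim) drop the final letter and add -im.
So mesho → meshim.

meshim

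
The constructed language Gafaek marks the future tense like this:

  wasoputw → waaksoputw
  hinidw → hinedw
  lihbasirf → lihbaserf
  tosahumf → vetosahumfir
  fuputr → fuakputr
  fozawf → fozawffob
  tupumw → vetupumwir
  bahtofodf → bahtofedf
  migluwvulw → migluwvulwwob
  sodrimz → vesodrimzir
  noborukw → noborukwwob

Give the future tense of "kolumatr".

hinidw and wasoputw both end in -w yet inflect differently (hinedw, waaksoputw), so the final letter is not what conditions the rule; the second-to-last letter is.
"kolumatr" has second-to-last letter 't'. The stems whose second-to-last letter is 't' (wasoputw → waaksoputw, fuputr → fuakputr) insert -ak- after the first vowel.
So kolumatr → koaklumatr.

koaklumatr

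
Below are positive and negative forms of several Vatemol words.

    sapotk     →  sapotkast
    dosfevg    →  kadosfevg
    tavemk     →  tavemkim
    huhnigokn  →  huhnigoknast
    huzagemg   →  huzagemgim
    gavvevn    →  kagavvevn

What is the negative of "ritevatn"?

huzagemg and dosfevg both end in -g yet inflect differently (huzagemgim, kadosfevg), so the final letter is not what conditions the rule; the second-to-last letter is.
"ritevatn" has second-to-last letter 't'. The one such stem in the data (sapotk → sapotkast) adds -ast, so the same rule applies.
So ritevatn → ritevatnast.

ritevatnast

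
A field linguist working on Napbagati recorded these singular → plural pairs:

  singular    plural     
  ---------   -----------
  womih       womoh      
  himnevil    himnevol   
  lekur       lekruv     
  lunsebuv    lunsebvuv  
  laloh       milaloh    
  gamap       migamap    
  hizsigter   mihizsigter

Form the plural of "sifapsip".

sifapsop

womih and laloh both end in -h yet inflect differently (womoh, milaloh), so the final letter is not what conditions the rule; the last vowel is.
"sifapsip" has last vowel 'i'. The stems whose last vowel is 'i' (womih → womoh, himnevil → himnevol) change the last vowel to 'o'.
So sifapsip → sifapsop.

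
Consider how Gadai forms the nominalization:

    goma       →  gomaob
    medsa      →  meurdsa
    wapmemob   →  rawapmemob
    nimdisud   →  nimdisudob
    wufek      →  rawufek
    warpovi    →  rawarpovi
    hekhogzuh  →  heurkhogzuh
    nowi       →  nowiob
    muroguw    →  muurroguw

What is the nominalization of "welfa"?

rawelfa

medsa and goma both end in -a yet inflect differently (meurdsa, gomaob), so the final letter is not what conditions the rule; the first letter is.
"welfa" begins with w-. The stems beginning with w- (wufek → rawufek, warpovi → rawarpovi, wapmemob → rawapmemob) add the prefix ra-.
The other patterns: stems beginning with h- or m- insert -ur- after the first vowel; stems beginning with g- or n- add -ob.
So welfa → rawelfa.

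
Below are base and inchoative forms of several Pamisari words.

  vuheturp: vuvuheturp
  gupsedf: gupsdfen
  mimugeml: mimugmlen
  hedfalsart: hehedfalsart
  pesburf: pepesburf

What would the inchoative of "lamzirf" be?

lalamzirf

"lamzirf" has second-to-last letter 'r'. The stems whose second-to-last letter is 'r' (hedfalsart → hehedfalsart, pesburf → pepesburf, vuheturp → vuvuheturp) repeat the first consonant+vowel as a prefix.
The other pattern: stems whose second-to-last letter is 'd' or 'm' delete the last vowel and add -en.
So lamzirf → lalamzirf.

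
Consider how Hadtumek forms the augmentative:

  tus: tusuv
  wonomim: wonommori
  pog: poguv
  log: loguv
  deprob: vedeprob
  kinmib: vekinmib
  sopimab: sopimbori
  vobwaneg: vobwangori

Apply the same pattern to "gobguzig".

gobguzgori

"gobguzig" has 3 vowels. The stems with 3 vowels (wonomim → wonommori, vobwaneg → vobwangori, sopimab → sopimbori) delete the last vowel and add -ori.
So gobguzig → gobguzgori.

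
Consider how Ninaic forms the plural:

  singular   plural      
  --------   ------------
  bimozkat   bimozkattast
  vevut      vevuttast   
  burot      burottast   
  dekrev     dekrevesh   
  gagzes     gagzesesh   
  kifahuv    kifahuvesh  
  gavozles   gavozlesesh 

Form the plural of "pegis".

pegisesh

vevut and kifahuv both have last vowel 'u' yet inflect differently (vevuttast, kifahuvesh), so the last vowel is not what conditions the rule; the final letter is.
"pegis" ends in -s. The stems ending in -s (gagzes → gagzesesh, gavozles → gavozlesesh) add -esh.
So pegis → pegisesh.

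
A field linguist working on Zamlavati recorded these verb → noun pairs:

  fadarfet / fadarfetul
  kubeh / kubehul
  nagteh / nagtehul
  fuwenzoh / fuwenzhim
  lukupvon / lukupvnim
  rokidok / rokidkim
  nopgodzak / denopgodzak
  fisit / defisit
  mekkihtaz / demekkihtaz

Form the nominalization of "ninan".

kubeh and fuwenzoh both end in -h yet inflect differently (kubehul, fuwenzhim), so the final letter is not what conditions the rule; the last vowel is.
"ninan" has last vowel 'a'. The stems whose last vowel is 'a' (nopgodzak → denopgodzak, mekkihtaz → demekkihtaz) add the prefix de-.
So ninan → deninan.

deninan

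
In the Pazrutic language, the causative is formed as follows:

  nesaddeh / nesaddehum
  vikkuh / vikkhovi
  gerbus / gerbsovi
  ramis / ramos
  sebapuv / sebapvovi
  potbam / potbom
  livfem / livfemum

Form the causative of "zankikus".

vikkuh and nesaddeh both end in -h yet inflect differently (vikkhovi, nesaddehum), so the final letter is not what conditions the rule; the last vowel is.
"zankikus" has last vowel 'u'. The stems whose last vowel is 'u' (vikkuh → vikkhovi, sebapuv → sebapvovi, gerbus → gerbsovi) delete the last vowel and add -ovi.
So zankikus → zankiksovi.

zankiksovi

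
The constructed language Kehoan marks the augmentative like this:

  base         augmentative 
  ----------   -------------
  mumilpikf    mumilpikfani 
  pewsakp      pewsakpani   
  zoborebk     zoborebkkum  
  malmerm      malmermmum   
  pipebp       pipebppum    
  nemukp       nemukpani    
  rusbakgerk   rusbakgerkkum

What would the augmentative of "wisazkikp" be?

wisazkikpani

"wisazkikp" has second-to-last letter 'k'. The stems whose second-to-last letter is 'k' (pewsakp → pewsakpani, mumilpikf → mumilpikfani, nemukp → nemukpani) add -ani.
So wisazkikp → wisazkikpani.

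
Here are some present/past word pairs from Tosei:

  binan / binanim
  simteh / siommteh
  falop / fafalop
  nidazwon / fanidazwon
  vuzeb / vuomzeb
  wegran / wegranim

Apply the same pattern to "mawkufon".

wegran and nidazwon both end in -n yet inflect differently (wegranim, fanidazwon), so the final letter is not what conditions the rule; the last vowel is.
"mawkufon" has last vowel 'o'. The stems whose last vowel is 'o' (falop → fafalop, nidazwon → fanidazwon) add the prefix fa-.
So mawkufon → famawkufon.

famawkufon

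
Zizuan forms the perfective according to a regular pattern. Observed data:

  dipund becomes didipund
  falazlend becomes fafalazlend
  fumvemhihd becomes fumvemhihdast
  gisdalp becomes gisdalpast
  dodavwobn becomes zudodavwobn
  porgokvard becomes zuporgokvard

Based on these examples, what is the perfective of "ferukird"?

"ferukird" has second-to-last letter 'r'. The one such stem in the data (porgokvard → zuporgokvard) adds the prefix zu-, so the same rule applies.
The other patterns: stems whose second-to-last letter is 'n' repeat the first consonant+vowel as a prefix; stems whose second-to-last letter is 'h' or 'l' add -ast.
So ferukird → zuferukird.

zuferukird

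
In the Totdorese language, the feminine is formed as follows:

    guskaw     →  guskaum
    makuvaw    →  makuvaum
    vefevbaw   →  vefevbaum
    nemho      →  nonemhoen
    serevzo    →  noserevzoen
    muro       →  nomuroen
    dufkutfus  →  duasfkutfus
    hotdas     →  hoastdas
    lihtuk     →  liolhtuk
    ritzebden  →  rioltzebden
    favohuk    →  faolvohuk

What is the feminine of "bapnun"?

baolpnun

"bapnun" ends in -n. The one such stem in the data (ritzebden → rioltzebden) inserts -ol- after the first vowel (as do lihtuk, favohuk), so the same rule applies.
The other patterns: stems ending in -w drop the final letter and add -um; stems ending in -o add no- … -en around the stem; stems ending in -s insert -as- after the first vowel.
So bapnun → baolpnun.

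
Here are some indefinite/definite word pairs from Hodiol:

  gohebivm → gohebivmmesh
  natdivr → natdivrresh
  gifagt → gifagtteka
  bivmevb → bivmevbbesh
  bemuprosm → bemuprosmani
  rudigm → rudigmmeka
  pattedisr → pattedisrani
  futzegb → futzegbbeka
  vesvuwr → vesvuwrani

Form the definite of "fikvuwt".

"fikvuwt" has second-to-last letter 'w'. The one such stem in the data (vesvuwr → vesvuwrani) adds -ani, so the same rule applies.
The other patterns: stems whose second-to-last letter is 'g' double the final consonant and add -eka; stems whose second-to-last letter is 'v' double the final consonant and add -esh.
So fikvuwt → fikvuwtani.

fikvuwtani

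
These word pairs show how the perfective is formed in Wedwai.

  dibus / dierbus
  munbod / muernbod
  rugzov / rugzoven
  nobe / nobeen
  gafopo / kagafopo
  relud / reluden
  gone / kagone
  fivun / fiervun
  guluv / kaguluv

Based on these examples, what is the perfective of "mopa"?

moerpa

nobe and gone both end in -e yet inflect differently (nobeen, kagone), so the final letter is not what conditions the rule; the first letter is.
"mopa" begins with m-. The one such stem in the data (munbod → muernbod) inserts -er- after the first vowel (as do fivun, dibus), so the same rule applies.
The other patterns: stems beginning with n- or r- add -en; stems beginning with g- add the prefix ka-.
So mopa → moerpa.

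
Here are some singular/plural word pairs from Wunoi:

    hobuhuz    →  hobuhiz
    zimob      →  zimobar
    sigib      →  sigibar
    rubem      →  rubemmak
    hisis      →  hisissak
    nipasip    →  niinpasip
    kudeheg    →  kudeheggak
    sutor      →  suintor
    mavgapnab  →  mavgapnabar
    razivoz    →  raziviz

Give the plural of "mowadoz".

mowadiz

"mowadoz" ends in -z. The stems ending in -z (razivoz → raziviz, hobuhuz → hobuhiz) change the last vowel to 'i'.
The other patterns: stems ending in -p or -r insert -in- after the first vowel; stems ending in -b add -ar; stems ending in -g, -m or -s double the final consonant and add -ak.
So mowadoz → mowadiz.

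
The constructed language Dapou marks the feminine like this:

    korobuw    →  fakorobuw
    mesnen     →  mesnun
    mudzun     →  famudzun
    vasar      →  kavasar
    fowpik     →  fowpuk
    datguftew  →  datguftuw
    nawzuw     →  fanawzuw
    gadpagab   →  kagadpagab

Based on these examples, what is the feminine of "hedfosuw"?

fahedfosuw

"hedfosuw" has last vowel 'u'. The stems whose last vowel is 'u' (korobuw → fakorobuw, nawzuw → fanawzuw, mudzun → famudzun) add the prefix fa-.
So hedfosuw → fahedfosuw.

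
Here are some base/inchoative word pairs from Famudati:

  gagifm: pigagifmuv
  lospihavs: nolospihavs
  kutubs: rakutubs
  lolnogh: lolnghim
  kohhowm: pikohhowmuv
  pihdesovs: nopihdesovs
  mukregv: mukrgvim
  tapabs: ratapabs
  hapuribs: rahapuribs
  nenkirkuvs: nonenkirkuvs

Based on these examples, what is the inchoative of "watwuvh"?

pihdesovs and hapuribs both end in -s yet inflect differently (nopihdesovs, rahapuribs), so the final letter is not what conditions the rule; the second-to-last letter is.
"watwuvh" has second-to-last letter 'v'. The stems whose second-to-last letter is 'v' (pihdesovs → nopihdesovs, nenkirkuvs → nonenkirkuvs, lospihavs → nolospihavs) add the prefix no-.
The other patterns: stems whose second-to-last letter is 'g' delete the last vowel and add -im; stems whose second-to-last letter is 'b' add the prefix ra-; stems whose second-to-last letter is 'f' or 'w' add pi- … -uv around the stem.
So watwuvh → nowatwuvh.

nowatwuvh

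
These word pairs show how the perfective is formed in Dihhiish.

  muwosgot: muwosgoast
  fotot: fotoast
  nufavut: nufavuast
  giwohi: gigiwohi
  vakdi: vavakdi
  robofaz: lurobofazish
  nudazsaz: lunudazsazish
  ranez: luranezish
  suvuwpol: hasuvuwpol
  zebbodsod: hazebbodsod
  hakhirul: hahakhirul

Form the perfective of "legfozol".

"legfozol" ends in -l. The stems ending in -l (suvuwpol → hasuvuwpol, hakhirul → hahakhirul) add the prefix ha-.
The other patterns: stems ending in -t drop the final letter and add -ast; stems ending in -i repeat the first consonant+vowel as a prefix; stems ending in -z add lu- … -ish around the stem.
So legfozol → halegfozol.

halegfozol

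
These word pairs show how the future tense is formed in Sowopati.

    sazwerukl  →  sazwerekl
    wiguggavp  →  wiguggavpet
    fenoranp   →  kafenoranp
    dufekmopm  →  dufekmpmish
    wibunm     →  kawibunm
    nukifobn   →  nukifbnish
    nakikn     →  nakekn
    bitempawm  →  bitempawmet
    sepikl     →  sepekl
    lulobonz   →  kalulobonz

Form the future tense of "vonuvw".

vonuvwet

nukifobn and nakikn both end in -n yet inflect differently (nukifbnish, nakekn), so the final letter is not what conditions the rule; the second-to-last letter is.
"vonuvw" has second-to-last letter 'v'. The one such stem in the data (wiguggavp → wiguggavpet) adds -et, so the same rule applies.
The other patterns: stems whose second-to-last letter is 'b' or 'p' delete the last vowel and add -ish; stems whose second-to-last letter is 'k' change the last vowel to 'e'; stems whose second-to-last letter is 'n' add the prefix ka-.
So vonuvw → vonuvwet.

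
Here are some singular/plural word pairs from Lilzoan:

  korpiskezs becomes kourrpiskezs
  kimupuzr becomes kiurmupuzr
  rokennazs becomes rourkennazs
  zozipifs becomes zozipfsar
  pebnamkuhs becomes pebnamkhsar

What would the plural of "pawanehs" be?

korpiskezs and zozipifs both end in -s yet inflect differently (kourrpiskezs, zozipfsar), so the final letter is not what conditions the rule; the second-to-last letter is.
"pawanehs" has second-to-last letter 'h'. The one such stem in the data (pebnamkuhs → pebnamkhsar) deletes the last vowel and adds -ar (as does zozipifs), so the same rule applies.
The other pattern: stems whose second-to-last letter is 'z' insert -ur- after the first vowel.
So pawanehs → pawanhsar.

pawanhsar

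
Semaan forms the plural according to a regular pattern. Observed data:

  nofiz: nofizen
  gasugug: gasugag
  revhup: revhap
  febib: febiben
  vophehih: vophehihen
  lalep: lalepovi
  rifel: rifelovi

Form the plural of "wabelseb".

revhup and lalep both end in -p yet inflect differently (revhap, lalepovi), so the final letter is not what conditions the rule; the last vowel is.
"wabelseb" has last vowel 'e'. The stems whose last vowel is 'e' (rifel → rifelovi, lalep → lalepovi) add -ovi.
The other patterns: stems whose last vowel is 'u' change the last vowel to 'a'; stems whose last vowel is 'i' add -en.
So wabelseb → wabelsebovi.

wabelsebovi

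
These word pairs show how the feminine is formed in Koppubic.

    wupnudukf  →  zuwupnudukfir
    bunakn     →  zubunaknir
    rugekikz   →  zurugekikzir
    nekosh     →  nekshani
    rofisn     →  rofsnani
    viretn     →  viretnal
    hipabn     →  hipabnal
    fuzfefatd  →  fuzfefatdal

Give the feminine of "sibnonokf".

bunakn and rofisn both end in -n yet inflect differently (zubunaknir, rofsnani), so the final letter is not what conditions the rule; the second-to-last letter is.
"sibnonokf" has second-to-last letter 'k'. The stems whose second-to-last letter is 'k' (wupnudukf → zuwupnudukfir, bunakn → zubunaknir, rugekikz → zurugekikzir) add zu- … -ir around the stem.
So sibnonokf → zusibnonokfir.

zusibnonokfir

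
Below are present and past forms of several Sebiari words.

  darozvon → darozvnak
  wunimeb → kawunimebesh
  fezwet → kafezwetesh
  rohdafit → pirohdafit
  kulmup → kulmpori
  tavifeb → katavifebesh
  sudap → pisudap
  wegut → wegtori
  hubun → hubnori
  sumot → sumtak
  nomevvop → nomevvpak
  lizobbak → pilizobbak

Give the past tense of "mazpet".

fezwet and rohdafit both end in -t yet inflect differently (kafezwetesh, pirohdafit), so the final letter is not what conditions the rule; the last vowel is.
"mazpet" has last vowel 'e'. The stems whose last vowel is 'e' (tavifeb → katavifebesh, fezwet → kafezwetesh, wunimeb → kawunimebesh) add ka- … -esh around the stem.
So mazpet → kamazpetesh.

kamazpetesh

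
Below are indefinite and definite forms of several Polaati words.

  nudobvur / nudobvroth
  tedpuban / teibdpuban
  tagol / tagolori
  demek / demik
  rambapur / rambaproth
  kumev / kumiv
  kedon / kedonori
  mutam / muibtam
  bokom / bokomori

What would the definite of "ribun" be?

"ribun" has last vowel 'u'. The stems whose last vowel is 'u' (nudobvur → nudobvroth, rambapur → rambaproth) delete the last vowel and add -oth.
So ribun → ribnoth.

ribnoth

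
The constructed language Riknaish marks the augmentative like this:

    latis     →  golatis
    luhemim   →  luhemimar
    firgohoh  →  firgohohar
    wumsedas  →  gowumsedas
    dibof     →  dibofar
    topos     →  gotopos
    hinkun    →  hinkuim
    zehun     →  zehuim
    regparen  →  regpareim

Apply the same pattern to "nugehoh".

topos and firgohoh both have last vowel 'o' yet inflect differently (gotopos, firgohohar), so the last vowel is not what conditions the rule; the final letter is.
"nugehoh" ends in -h. The one such stem in the data (firgohoh → firgohohar) adds -ar, so the same rule applies.
So nugehoh → nugehohar.

nugehohar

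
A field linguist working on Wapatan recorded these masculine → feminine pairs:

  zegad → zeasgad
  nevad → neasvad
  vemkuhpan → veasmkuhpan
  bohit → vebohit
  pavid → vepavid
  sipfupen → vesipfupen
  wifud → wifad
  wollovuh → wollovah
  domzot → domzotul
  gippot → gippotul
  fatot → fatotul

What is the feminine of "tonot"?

tonotul

zegad and pavid both end in -d yet inflect differently (zeasgad, vepavid), so the final letter is not what conditions the rule; the last vowel is.
"tonot" has last vowel 'o'. The stems whose last vowel is 'o' (domzot → domzotul, gippot → gippotul, fatot → fatotul) add -ul.
So tonot → tonotul.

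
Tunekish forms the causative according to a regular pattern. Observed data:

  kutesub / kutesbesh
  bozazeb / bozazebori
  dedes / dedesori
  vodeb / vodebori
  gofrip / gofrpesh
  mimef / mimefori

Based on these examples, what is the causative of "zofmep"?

zofmepori

bozazeb and kutesub both end in -b yet inflect differently (bozazebori, kutesbesh), so the final letter is not what conditions the rule; the last vowel is.
"zofmep" has last vowel 'e'. The stems whose last vowel is 'e' (bozazeb → bozazebori, mimef → mimefori, vodeb → vodebori) add -ori.
So zofmep → zofmepori.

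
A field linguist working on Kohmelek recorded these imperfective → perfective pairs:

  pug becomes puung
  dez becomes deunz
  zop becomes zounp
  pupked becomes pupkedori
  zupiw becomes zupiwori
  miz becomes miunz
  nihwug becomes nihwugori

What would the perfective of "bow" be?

bounw

"bow" has 1 vowel. The stems with 1 vowel (miz → miunz, pug → puung, zop → zounp) insert -un- after the first vowel.
So bow → bounw.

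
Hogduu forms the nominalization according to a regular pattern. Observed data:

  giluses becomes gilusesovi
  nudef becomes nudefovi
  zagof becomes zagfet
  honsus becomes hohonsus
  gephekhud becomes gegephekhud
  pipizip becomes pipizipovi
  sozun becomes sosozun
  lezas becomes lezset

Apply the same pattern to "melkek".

melkekovi

honsus and giluses both end in -s yet inflect differently (hohonsus, gilusesovi), so the final letter is not what conditions the rule; the last vowel is.
"melkek" has last vowel 'e'. The stems whose last vowel is 'e' (giluses → gilusesovi, nudef → nudefovi) add -ovi.
So melkek → melkekovi.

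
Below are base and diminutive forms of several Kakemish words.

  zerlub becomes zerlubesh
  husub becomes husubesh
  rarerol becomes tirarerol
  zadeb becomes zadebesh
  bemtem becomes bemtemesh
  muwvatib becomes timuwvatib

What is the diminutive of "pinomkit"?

tipinomkit

muwvatib and husub both end in -b yet inflect differently (timuwvatib, husubesh), so the final letter is not what conditions the rule; the number of vowels is.
"pinomkit" has 3 vowels. The stems with 3 vowels (muwvatib → timuwvatib, rarerol → tirarerol) add the prefix ti-.
So pinomkit → tipinomkit.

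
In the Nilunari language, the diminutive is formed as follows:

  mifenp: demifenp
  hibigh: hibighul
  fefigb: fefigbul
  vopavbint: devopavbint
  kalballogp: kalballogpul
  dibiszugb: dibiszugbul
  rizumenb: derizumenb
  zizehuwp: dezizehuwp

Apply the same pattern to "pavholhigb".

kalballogp and mifenp both end in -p yet inflect differently (kalballogpul, demifenp), so the final letter is not what conditions the rule; the second-to-last letter is.
"pavholhigb" has second-to-last letter 'g'. The stems whose second-to-last letter is 'g' (dibiszugb → dibiszugbul, fefigb → fefigbul, kalballogp → kalballogpul) add -ul.
The other pattern: stems whose second-to-last letter is 'n' or 'w' add the prefix de-.
So pavholhigb → pavholhigbul.

pavholhigbul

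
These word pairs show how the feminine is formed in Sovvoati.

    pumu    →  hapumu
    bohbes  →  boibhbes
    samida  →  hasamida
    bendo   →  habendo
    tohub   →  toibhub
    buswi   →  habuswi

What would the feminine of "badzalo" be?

tohub and pumu both have last vowel 'u' yet inflect differently (toibhub, hapumu), so the last vowel is not what conditions the rule; whether the stem ends in a vowel or a consonant is.
"badzalo" ends in a vowel. The stems ending in a vowel (buswi → habuswi, samida → hasamida, bendo → habendo) add the prefix ha-.
So badzalo → habadzalo.

habadzalo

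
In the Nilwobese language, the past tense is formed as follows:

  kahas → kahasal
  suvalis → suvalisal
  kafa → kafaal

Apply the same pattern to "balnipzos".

balnipzosal

Every pair shown (kahas → kahasal, suvalis → suvalisal, kafa → kafaal) follows the same rule: add -al.
So balnipzos → balnipzosal.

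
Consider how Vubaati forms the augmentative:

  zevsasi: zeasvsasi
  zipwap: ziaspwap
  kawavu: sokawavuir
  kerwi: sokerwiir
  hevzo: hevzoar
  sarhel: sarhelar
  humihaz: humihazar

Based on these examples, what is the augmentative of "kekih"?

zevsasi and kerwi both end in -i yet inflect differently (zeasvsasi, sokerwiir), so the final letter is not what conditions the rule; the first letter is.
"kekih" begins with k-. The stems beginning with k- (kawavu → sokawavuir, kerwi → sokerwiir) add so- … -ir around the stem.
So kekih → sokekihir.

sokekihir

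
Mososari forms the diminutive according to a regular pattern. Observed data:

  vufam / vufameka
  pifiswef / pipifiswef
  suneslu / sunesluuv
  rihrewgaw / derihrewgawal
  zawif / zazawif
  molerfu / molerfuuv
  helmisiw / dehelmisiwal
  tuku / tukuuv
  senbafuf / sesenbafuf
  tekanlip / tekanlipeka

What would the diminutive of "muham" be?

muhameka

"muham" ends in -m. The one such stem in the data (vufam → vufameka) adds -eka, so the same rule applies.
The other patterns: stems ending in -u add -uv; stems ending in -w add de- … -al around the stem; stems ending in -f repeat the first consonant+vowel as a prefix.
So muham → muhameka.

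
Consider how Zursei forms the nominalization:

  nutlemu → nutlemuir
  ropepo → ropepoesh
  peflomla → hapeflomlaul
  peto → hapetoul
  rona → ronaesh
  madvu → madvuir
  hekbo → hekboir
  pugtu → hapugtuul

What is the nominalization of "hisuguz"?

hisuguzir

rona and peflomla both end in -a yet inflect differently (ronaesh, hapeflomlaul), so the final letter is not what conditions the rule; the first letter is.
"hisuguz" begins with h-. The one such stem in the data (hekbo → hekboir) adds -ir, so the same rule applies.
The other patterns: stems beginning with r- add -esh; stems beginning with p- add ha- … -ul around the stem.
So hisuguz → hisuguzir.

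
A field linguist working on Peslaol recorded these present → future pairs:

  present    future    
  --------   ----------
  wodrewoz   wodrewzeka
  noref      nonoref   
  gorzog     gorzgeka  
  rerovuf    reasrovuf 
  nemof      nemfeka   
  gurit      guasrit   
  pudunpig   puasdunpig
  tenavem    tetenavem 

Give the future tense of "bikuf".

noref and nemof both end in -f yet inflect differently (nonoref, nemfeka), so the final letter is not what conditions the rule; the last vowel is.
"bikuf" has last vowel 'u'. The one such stem in the data (rerovuf → reasrovuf) inserts -as- after the first vowel (as do gurit, pudunpig), so the same rule applies.
The other patterns: stems whose last vowel is 'e' repeat the first consonant+vowel as a prefix; stems whose last vowel is 'o' delete the last vowel and add -eka.
So bikuf → biaskuf.

biaskuf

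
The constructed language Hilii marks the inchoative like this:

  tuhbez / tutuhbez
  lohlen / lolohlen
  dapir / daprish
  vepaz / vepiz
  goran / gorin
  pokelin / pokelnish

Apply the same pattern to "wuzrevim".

wuzrevmish

pokelin and lohlen both end in -n yet inflect differently (pokelnish, lolohlen), so the final letter is not what conditions the rule; the last vowel is.
"wuzrevim" has last vowel 'i'. The stems whose last vowel is 'i' (dapir → daprish, pokelin → pokelnish) delete the last vowel and add -ish.
The other patterns: stems whose last vowel is 'e' repeat the first consonant+vowel as a prefix; stems whose last vowel is 'a' change the last vowel to 'i'.
So wuzrevim → wuzrevmish.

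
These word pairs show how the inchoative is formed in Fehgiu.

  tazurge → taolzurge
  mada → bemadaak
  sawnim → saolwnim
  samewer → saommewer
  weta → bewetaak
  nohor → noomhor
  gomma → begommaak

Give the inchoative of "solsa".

"solsa" ends in -a. The stems ending in -a (weta → bewetaak, gomma → begommaak, mada → bemadaak) add be- … -ak around the stem.
The other patterns: stems ending in -e or -m insert -ol- after the first vowel; stems ending in -r insert -om- after the first vowel.
So solsa → besolsaak.

besolsaak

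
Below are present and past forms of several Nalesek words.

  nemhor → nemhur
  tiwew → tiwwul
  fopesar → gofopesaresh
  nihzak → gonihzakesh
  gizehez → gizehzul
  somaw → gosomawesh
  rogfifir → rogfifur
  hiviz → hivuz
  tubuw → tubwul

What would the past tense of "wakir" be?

rogfifir and fopesar both end in -r yet inflect differently (rogfifur, gofopesaresh), so the final letter is not what conditions the rule; the last vowel is.
"wakir" has last vowel 'i'. The stems whose last vowel is 'i' (rogfifir → rogfifur, hiviz → hivuz) change the last vowel to 'u'.
So wakir → wakur.

wakur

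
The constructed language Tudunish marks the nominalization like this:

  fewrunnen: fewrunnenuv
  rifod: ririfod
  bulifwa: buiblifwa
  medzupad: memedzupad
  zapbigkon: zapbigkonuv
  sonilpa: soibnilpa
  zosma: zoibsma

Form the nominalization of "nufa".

"nufa" ends in -a. The stems ending in -a (sonilpa → soibnilpa, bulifwa → buiblifwa, zosma → zoibsma) insert -ib- after the first vowel.
So nufa → nuibfa.

nuibfa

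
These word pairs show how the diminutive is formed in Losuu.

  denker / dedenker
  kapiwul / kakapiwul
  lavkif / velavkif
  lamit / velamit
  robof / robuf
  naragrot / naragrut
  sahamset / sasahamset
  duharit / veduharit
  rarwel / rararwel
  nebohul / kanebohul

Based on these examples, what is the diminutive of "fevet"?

"fevet" has last vowel 'e'. The stems whose last vowel is 'e' (sahamset → sasahamset, rarwel → rararwel, denker → dedenker) repeat the first consonant+vowel as a prefix.
The other patterns: stems whose last vowel is 'i' add the prefix ve-; stems whose last vowel is 'u' add the prefix ka-; stems whose last vowel is 'o' change the last vowel to 'u'.
So fevet → fefevet.

fefevet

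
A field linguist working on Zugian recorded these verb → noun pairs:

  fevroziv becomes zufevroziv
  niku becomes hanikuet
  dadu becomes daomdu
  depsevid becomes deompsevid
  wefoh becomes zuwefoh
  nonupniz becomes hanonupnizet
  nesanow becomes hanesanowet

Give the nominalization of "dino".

niku and dadu both end in -u yet inflect differently (hanikuet, daomdu), so the final letter is not what conditions the rule; the first letter is.
"dino" begins with d-. The stems beginning with d- (depsevid → deompsevid, dadu → daomdu) insert -om- after the first vowel.
The other patterns: stems beginning with n- add ha- … -et around the stem; stems beginning with f- or w- add the prefix zu-.
So dino → diomno.

diomno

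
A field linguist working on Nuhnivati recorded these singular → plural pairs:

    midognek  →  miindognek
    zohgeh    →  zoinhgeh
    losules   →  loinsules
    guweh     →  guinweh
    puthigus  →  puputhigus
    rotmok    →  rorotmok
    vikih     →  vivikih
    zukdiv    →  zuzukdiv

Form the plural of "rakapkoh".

rarakapkoh

losules and puthigus both end in -s yet inflect differently (loinsules, puputhigus), so the final letter is not what conditions the rule; the last vowel is.
"rakapkoh" has last vowel 'o'. The one such stem in the data (rotmok → rorotmok) repeats the first consonant+vowel as a prefix (as do puthigus, vikih), so the same rule applies.
The other pattern: stems whose last vowel is 'e' insert -in- after the first vowel.
So rakapkoh → rarakapkoh.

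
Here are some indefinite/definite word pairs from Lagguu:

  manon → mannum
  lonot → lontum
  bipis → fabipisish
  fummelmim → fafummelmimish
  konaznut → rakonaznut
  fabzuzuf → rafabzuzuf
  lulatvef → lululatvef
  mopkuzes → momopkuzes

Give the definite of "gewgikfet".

gegewgikfet

"gewgikfet" has last vowel 'e'. The stems whose last vowel is 'e' (lulatvef → lululatvef, mopkuzes → momopkuzes) repeat the first consonant+vowel as a prefix.
So gewgikfet → gegewgikfet.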